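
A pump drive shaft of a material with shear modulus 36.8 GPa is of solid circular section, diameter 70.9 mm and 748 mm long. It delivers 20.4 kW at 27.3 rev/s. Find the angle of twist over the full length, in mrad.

ω = 2π·27.3 = 171.5 rad/s, so T = P/ω = 20.4×10³ / 171.5 = 118.9 N·m.
J = πd⁴/32 = π(0.0709)⁴/32 = 2.481×10^-6 m⁴.
θ = T·L/(G·J) = 118.9 × 0.748 / (36.8×10⁹ × 2.481×10^-6) = 9.744×10^-4 rad.

0.974 mrad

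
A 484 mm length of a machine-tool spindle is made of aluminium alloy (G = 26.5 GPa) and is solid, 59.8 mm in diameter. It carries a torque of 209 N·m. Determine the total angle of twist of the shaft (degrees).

0.174°

J = πd⁴/32 = π(0.0598)⁴/32 = 1.255×10^-6 m⁴.
θ = T·L/(G·J) = 209.0 × 0.484 / (26.5×10⁹ × 1.255×10^-6) = 3.040×10^-3 rad.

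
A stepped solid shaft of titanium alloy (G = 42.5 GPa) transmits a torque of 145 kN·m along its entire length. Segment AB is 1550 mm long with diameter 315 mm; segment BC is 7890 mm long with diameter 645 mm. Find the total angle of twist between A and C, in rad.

J_AB = π(0.315)⁴/32 = 9.67×10^-4 m⁴; J_BC = π(0.645)⁴/32 = 0.0170 m⁴.
θ = (T/G)·Σ L_i/J_i = (145000/42.5×10⁹)·(1.55/9.67×10^-4 + 7.89/0.0170) = 7.055×10^-3 rad.

0.00706 rad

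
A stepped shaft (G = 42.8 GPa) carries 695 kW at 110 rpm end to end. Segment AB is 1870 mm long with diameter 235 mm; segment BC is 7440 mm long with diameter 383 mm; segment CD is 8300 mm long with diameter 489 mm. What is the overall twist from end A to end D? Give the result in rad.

0.0159 rad

ω = 2π·110/60 = 11.52 rad/s, so T = P/ω = 695×10³ / 11.52 = 60330 N·m.
J_AB = π(0.235)⁴/32 = 2.99×10^-4 m⁴; J_BC = π(0.383)⁴/32 = 2.11×10^-3 m⁴; J_CD = π(0.489)⁴/32 = 5.61×10^-3 m⁴.
θ = (T/G)·Σ L_i/J_i = (60330/42.8×10⁹)·(1.87/2.99×10^-4 + 7.44/2.11×10^-3 + 8.30/5.61×10^-3) = 0.01585 rad.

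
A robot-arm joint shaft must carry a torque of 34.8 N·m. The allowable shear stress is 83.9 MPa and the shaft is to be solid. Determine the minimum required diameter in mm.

12.8 mm

For a solid shaft τ_max = 16T/(πd³), so d = (16T/(π τ_allow))^(1/3) = (16·34.80/(π·8.39×10^7))^(1/3) = 0.01283 m.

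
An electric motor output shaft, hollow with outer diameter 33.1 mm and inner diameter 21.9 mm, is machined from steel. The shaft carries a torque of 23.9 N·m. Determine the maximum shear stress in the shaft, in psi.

J = π(d_o⁴ − d_i⁴)/32 = π(0.0331⁴ − 0.0219⁴)/32 = 9.526×10^-8 m⁴.
τ_max = T·r/J = 23.90 × 0.0166 / 9.526×10^-8 = 4.152×10^6 Pa.

602 psi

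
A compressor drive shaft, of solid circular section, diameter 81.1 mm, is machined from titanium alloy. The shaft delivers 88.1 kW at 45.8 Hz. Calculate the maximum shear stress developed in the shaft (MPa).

ω = 2π·45.8 = 287.8 rad/s, so T = P/ω = 88.1×10³ / 287.8 = 306.1 N·m.
J = πd⁴/32 = π(0.0811)⁴/32 = 4.247×10^-6 m⁴.
τ_max = T·r/J = 306.1 × 0.0405 / 4.247×10^-6 = 2.923×10^6 Pa.

2.92 MPa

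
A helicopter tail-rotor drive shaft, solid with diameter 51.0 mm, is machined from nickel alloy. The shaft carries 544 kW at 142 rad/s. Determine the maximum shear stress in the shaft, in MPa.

ω = 142 rad/s, so T = P/ω = 544×10³ / 142.0 = 3831 N·m.
J = πd⁴/32 = π(0.0510)⁴/32 = 6.642×10^-7 m⁴.
τ_max = T·r/J = 3831 × 0.0255 / 6.642×10^-7 = 1.471×10^8 Pa.

147 MPa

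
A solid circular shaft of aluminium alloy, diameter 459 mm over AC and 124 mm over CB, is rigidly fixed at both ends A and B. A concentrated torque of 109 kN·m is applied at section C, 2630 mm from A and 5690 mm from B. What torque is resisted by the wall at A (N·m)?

109000 N·m

Compatibility: T_A·a/J_AC = T_B·b/J_CB with T_A + T_B = T₀.
J_AC = 4.36×10^-3 m⁴, J_CB = 2.32×10^-5 m⁴, so T_A = T₀·(J_AC/a)/((J_AC/a)+(J_CB/b)) = 108700 N·m, T_B = 267.7 N·m.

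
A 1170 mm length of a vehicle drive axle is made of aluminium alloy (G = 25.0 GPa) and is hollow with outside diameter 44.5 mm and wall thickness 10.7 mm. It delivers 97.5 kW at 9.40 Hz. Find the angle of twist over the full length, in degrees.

12.4°

ω = 2π·9.40 = 59.06 rad/s, so T = P/ω = 97.5×10³ / 59.06 = 1651 N·m.
J = π(d_o⁴ − d_i⁴)/32 = π(0.0445⁴ − 0.0231⁴)/32 = 3.570×10^-7 m⁴.
θ = T·L/(G·J) = 1651 × 1.17 / (25.0×10⁹ × 3.570×10^-7) = 0.2164 rad.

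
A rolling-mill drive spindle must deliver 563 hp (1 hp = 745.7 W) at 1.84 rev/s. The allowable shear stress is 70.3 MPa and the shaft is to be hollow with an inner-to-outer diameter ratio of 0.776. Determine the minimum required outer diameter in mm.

160 mm

ω = 2π·1.84 = 11.56 rad/s, so T = P/ω = 563×745.7 / 11.56 = 36310 N·m.
For a hollow shaft with d_i/d_o = 0.776: τ_max = 16T/(π d_o³ (1−k⁴)), so d_o = [16T/(π τ_allow (1−k⁴))]^(1/3) = [16·36310/(π·7.03×10^7·0.6374)]^(1/3) = 0.1604 m.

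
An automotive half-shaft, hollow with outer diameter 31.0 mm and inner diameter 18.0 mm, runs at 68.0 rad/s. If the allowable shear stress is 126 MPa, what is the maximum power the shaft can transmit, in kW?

J = π(d_o⁴ − d_i⁴)/32 = π(0.0310⁴ − 0.0180⁴)/32 = 8.036×10^-8 m⁴.
T_max = τ_allow·J/r = 1.26×10^8 × 8.036×10^-8 / 0.0155 = 653.3 N·m.
ω = 68.0 rad/s, so P_max = T_max·ω = 4.442×10^4 W.

44.4 kW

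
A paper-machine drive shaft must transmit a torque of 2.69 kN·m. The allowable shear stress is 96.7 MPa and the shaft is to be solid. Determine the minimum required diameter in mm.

52.1 mm

For a solid shaft τ_max = 16T/(πd³), so d = (16T/(π τ_allow))^(1/3) = (16·2690/(π·9.67×10^7))^(1/3) = 0.05213 m.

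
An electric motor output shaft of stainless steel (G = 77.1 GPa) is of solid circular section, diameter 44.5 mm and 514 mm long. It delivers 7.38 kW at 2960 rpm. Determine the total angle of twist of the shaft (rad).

ω = 2π·2960/60 = 310.0 rad/s, so T = P/ω = 7.38×10³ / 310.0 = 23.81 N·m.
J = πd⁴/32 = π(0.0445)⁴/32 = 3.850×10^-7 m⁴.
θ = T·L/(G·J) = 23.81 × 0.514 / (77.1×10⁹ × 3.850×10^-7) = 4.123×10^-4 rad.

4.12e-4 rad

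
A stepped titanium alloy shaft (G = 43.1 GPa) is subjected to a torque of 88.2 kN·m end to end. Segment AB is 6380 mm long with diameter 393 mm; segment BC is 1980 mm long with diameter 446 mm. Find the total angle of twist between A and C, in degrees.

0.379°

J_AB = π(0.393)⁴/32 = 2.34×10^-3 m⁴; J_BC = π(0.446)⁴/32 = 3.88×10^-3 m⁴.
θ = (T/G)·Σ L_i/J_i = (88200/43.1×10⁹)·(6.38/2.34×10^-3 + 1.98/3.88×10^-3) = 6.618×10^-3 rad.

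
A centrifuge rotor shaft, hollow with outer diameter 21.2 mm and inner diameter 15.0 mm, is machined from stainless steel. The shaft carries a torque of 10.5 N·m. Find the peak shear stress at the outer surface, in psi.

1090 psi

J = π(d_o⁴ − d_i⁴)/32 = π(0.0212⁴ − 0.0150⁴)/32 = 1.486×10^-8 m⁴.
τ_max = T·r/J = 10.50 × 0.0106 / 1.486×10^-8 = 7.489×10^6 Pa.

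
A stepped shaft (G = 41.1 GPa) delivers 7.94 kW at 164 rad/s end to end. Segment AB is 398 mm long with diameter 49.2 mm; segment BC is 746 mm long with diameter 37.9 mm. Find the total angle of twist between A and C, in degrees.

0.295°

ω = 164 rad/s, so T = P/ω = 7.94×10³ / 164.0 = 48.41 N·m.
J_AB = π(0.0492)⁴/32 = 5.75×10^-7 m⁴; J_BC = π(0.0379)⁴/32 = 2.03×10^-7 m⁴.
θ = (T/G)·Σ L_i/J_i = (48.41/41.1×10⁹)·(0.398/5.75×10^-7 + 0.746/2.03×10^-7) = 5.153×10^-3 rad.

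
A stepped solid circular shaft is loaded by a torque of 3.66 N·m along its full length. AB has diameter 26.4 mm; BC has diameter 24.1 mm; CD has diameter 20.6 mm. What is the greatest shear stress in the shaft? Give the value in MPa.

2.13 MPa

Under the same torque, τ_max = 16T/(πd³) is largest where d is smallest — segment CD (d = 20.6 mm).
τ_max = 16·3.660/(π·(0.0206)³) = 2.132×10^6 Pa.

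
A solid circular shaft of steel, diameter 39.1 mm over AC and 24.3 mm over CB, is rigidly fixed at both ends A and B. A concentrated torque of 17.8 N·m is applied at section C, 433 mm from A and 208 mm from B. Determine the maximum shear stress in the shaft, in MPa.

Compatibility: T_A·a/J_AC = T_B·b/J_CB with T_A + T_B = T₀.
J_AC = 2.29×10^-7 m⁴, J_CB = 3.42×10^-8 m⁴, so T_A = T₀·(J_AC/a)/((J_AC/a)+(J_CB/b)) = 13.58 N·m, T_B = 4.218 N·m.
τ in each portion: τ_AC = 1.16×10^6 Pa, τ_CB = 1.50×10^6 Pa; maximum is in CB.
τ_max = T_CB·r/J = 4.218·0.0122/3.42×10^-8 = 1.497×10^6 Pa.

1.50 MPa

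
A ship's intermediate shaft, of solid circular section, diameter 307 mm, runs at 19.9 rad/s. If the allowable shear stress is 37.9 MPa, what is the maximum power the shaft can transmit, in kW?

J = πd⁴/32 = π(0.307)⁴/32 = 8.721×10^-4 m⁴.
T_max = τ_allow·J/r = 3.79×10^7 × 8.721×10^-4 / 0.153 = 215300 N·m.
ω = 19.9 rad/s, so P_max = T_max·ω = 4.285×10^6 W.

4280 kW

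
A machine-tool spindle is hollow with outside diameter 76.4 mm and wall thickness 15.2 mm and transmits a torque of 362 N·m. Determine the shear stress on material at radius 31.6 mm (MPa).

J = π(d_o⁴ − d_i⁴)/32 = π(0.0764⁴ − 0.0460⁴)/32 = 2.905×10^-6 m⁴.
Shear stress varies linearly with radius: τ = T·r/J = 362.0 × 0.0316 / 2.905×10^-6 = 3.937×10^6 Pa.

3.94 MPa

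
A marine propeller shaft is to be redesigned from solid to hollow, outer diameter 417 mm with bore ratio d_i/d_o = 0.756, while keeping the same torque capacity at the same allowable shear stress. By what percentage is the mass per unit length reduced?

Equal τ_max and T ⇒ the solid shaft needs d_s³ = d_o³(1−k⁴), so d_s = 417·(1−0.756⁴)^(1/3) = 365.5 mm.
Area ratio A_h/A_s = d_o²(1−k²)/d_s² = (1−k²)/(1−k⁴)^(2/3) = 0.5577.
Mass saving = 1 − 0.5577 = 44.2 %.

44.2 %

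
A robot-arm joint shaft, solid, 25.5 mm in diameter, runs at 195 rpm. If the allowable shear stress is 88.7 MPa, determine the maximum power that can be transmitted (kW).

5.90 kW

J = πd⁴/32 = π(0.0255)⁴/32 = 4.151×10^-8 m⁴.
T_max = τ_allow·J/r = 8.87×10^7 × 4.151×10^-8 / 0.0127 = 288.8 N·m.
ω = 2π·195/60 = 20.42 rad/s, so P_max = T_max·ω = 5897 W.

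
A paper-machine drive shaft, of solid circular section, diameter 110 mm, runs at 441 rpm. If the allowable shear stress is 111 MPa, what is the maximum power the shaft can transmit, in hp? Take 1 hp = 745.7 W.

1800 hp

J = πd⁴/32 = π(0.110)⁴/32 = 1.437×10^-5 m⁴.
T_max = τ_allow·J/r = 1.11×10^8 × 1.437×10^-5 / 0.0550 = 29010 N·m.
ω = 2π·441/60 = 46.18 rad/s, so P_max = T_max·ω = 1.340×10^6 W.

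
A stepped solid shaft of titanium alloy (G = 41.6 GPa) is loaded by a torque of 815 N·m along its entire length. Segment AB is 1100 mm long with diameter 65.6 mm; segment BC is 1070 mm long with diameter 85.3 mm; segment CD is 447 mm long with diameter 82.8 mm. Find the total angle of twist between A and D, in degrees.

J_AB = π(0.0656)⁴/32 = 1.82×10^-6 m⁴; J_BC = π(0.0853)⁴/32 = 5.20×10^-6 m⁴; J_CD = π(0.0828)⁴/32 = 4.61×10^-6 m⁴.
θ = (T/G)·Σ L_i/J_i = (815.0/41.6×10⁹)·(1.10/1.82×10^-6 + 1.07/5.20×10^-6 + 0.447/4.61×10^-6) = 0.01778 rad.

1.02°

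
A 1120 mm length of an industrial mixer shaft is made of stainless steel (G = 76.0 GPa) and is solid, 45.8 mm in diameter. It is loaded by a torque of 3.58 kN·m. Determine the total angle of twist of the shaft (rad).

J = πd⁴/32 = π(0.0458)⁴/32 = 4.320×10^-7 m⁴.
θ = T·L/(G·J) = 3580 × 1.12 / (76.0×10⁹ × 4.320×10^-7) = 0.1221 rad.

0.122 rad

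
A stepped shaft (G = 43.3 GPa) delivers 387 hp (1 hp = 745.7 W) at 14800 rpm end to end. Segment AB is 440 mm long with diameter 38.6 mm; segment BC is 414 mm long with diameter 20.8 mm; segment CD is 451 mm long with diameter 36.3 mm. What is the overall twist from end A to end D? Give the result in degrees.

6.70°

ω = 2π·14800/60 = 1550 rad/s, so T = P/ω = 387×745.7 / 1550 = 186.2 N·m.
J_AB = π(0.0386)⁴/32 = 2.18×10^-7 m⁴; J_BC = π(0.0208)⁴/32 = 1.84×10^-8 m⁴; J_CD = π(0.0363)⁴/32 = 1.70×10^-7 m⁴.
θ = (T/G)·Σ L_i/J_i = (186.2/43.3×10⁹)·(0.440/2.18×10^-7 + 0.414/1.84×10^-8 + 0.451/1.70×10^-7) = 0.1169 rad.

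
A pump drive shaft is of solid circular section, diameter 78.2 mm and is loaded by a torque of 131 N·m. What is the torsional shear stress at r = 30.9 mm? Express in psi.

J = πd⁴/32 = π(0.0782)⁴/32 = 3.671×10^-6 m⁴.
Shear stress varies linearly with radius: τ = T·r/J = 131.0 × 0.0309 / 3.671×10^-6 = 1.103×10^6 Pa.

160 psi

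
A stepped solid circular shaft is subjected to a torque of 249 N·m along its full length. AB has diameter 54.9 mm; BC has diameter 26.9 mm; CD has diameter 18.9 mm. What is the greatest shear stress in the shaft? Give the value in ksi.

27.2 ksi

Under the same torque, τ_max = 16T/(πd³) is largest where d is smallest — segment CD (d = 18.9 mm).
τ_max = 16·249.0/(π·(0.0189)³) = 1.878×10^8 Pa.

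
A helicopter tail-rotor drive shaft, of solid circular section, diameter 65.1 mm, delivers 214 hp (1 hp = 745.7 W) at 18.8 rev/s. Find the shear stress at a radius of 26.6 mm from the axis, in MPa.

ω = 2π·18.8 = 118.1 rad/s, so T = P/ω = 214×745.7 / 118.1 = 1351 N·m.
J = πd⁴/32 = π(0.0651)⁴/32 = 1.763×10^-6 m⁴.
Shear stress varies linearly with radius: τ = T·r/J = 1351 × 0.0266 / 1.763×10^-6 = 2.038×10^7 Pa.

20.4 MPa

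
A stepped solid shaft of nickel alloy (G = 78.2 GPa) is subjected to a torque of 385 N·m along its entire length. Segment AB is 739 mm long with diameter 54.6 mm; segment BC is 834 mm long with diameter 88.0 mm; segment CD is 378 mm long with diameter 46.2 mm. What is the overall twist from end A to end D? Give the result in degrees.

J_AB = π(0.0546)⁴/32 = 8.73×10^-7 m⁴; J_BC = π(0.0880)⁴/32 = 5.89×10^-6 m⁴; J_CD = π(0.0462)⁴/32 = 4.47×10^-7 m⁴.
θ = (T/G)·Σ L_i/J_i = (385.0/78.2×10⁹)·(0.739/8.73×10^-7 + 0.834/5.89×10^-6 + 0.378/4.47×10^-7) = 9.028×10^-3 rad.

0.517°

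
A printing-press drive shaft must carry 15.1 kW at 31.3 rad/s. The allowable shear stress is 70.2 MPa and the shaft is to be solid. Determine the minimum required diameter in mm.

32.7 mm

ω = 31.3 rad/s, so T = P/ω = 15.1×10³ / 31.30 = 482.4 N·m.
For a solid shaft τ_max = 16T/(πd³), so d = (16T/(π τ_allow))^(1/3) = (16·482.4/(π·7.02×10^7))^(1/3) = 0.03271 m.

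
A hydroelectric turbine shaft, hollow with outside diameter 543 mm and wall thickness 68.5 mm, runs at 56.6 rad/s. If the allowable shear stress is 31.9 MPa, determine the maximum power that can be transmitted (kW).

J = π(d_o⁴ − d_i⁴)/32 = π(0.543⁴ − 0.406⁴)/32 = 5.867×10^-3 m⁴.
T_max = τ_allow·J/r = 3.19×10^7 × 5.867×10^-3 / 0.272 = 689400 N·m.
ω = 56.6 rad/s, so P_max = T_max·ω = 3.902×10^7 W.

39000 kW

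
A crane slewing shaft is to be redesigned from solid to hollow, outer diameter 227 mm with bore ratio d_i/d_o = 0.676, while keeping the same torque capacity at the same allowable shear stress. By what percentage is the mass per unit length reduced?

36.5 %

Equal τ_max and T ⇒ the solid shaft needs d_s³ = d_o³(1−k⁴), so d_s = 227·(1−0.676⁴)^(1/3) = 210.0 mm.
Area ratio A_h/A_s = d_o²(1−k²)/d_s² = (1−k²)/(1−k⁴)^(2/3) = 0.6348.
Mass saving = 1 − 0.6348 = 36.5 %.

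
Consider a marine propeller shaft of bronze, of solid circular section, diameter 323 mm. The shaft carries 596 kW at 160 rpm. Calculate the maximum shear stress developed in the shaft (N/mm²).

ω = 2π·160/60 = 16.76 rad/s, so T = P/ω = 596×10³ / 16.76 = 35570 N·m.
J = πd⁴/32 = π(0.323)⁴/32 = 1.069×10^-3 m⁴.
τ_max = T·r/J = 35570 × 0.162 / 1.069×10^-3 = 5.376×10^6 Pa.

5.38 N/mm²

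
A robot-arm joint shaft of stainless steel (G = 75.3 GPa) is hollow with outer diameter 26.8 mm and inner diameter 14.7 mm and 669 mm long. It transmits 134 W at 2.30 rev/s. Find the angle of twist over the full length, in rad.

ω = 2π·2.30 = 14.45 rad/s, so T = P/ω = 134 / 14.45 = 9.273 N·m.
J = π(d_o⁴ − d_i⁴)/32 = π(0.0268⁴ − 0.0147⁴)/32 = 4.606×10^-8 m⁴.
θ = T·L/(G·J) = 9.273 × 0.669 / (75.3×10⁹ × 4.606×10^-8) = 1.789×10^-3 rad.

0.00179 rad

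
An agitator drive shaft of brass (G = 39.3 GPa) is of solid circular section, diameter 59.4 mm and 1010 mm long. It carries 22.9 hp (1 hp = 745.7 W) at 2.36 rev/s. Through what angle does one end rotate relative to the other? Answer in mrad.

ω = 2π·2.36 = 14.83 rad/s, so T = P/ω = 22.9×745.7 / 14.83 = 1152 N·m.
J = πd⁴/32 = π(0.0594)⁴/32 = 1.222×10^-6 m⁴.
θ = T·L/(G·J) = 1152 × 1.01 / (39.3×10⁹ × 1.222×10^-6) = 0.02422 rad.

24.2 mrad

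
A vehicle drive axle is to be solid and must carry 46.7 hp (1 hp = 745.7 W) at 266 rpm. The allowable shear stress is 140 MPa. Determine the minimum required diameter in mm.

35.7 mm

ω = 2π·266/60 = 27.86 rad/s, so T = P/ω = 46.7×745.7 / 27.86 = 1250 N·m.
For a solid shaft τ_max = 16T/(πd³), so d = (16T/(π τ_allow))^(1/3) = (16·1250/(π·1.40×10^8))^(1/3) = 0.03569 m.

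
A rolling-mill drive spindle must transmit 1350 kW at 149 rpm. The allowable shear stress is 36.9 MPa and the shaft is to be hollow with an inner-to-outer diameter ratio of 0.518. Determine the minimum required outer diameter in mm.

ω = 2π·149/60 = 15.60 rad/s, so T = P/ω = 1350×10³ / 15.60 = 86520 N·m.
For a hollow shaft with d_i/d_o = 0.518: τ_max = 16T/(π d_o³ (1−k⁴)), so d_o = [16T/(π τ_allow (1−k⁴))]^(1/3) = [16·86520/(π·3.69×10^7·0.9280)]^(1/3) = 0.2343 m.

234 mm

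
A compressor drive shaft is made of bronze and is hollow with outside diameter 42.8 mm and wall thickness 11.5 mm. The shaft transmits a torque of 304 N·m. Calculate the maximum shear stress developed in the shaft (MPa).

20.7 MPa

J = π(d_o⁴ − d_i⁴)/32 = π(0.0428⁴ − 0.0198⁴)/32 = 3.143×10^-7 m⁴.
τ_max = T·r/J = 304.0 × 0.0214 / 3.143×10^-7 = 2.070×10^7 Pa.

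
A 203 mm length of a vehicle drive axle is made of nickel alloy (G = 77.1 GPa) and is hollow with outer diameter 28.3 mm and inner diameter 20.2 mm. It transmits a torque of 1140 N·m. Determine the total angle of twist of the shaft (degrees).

J = π(d_o⁴ − d_i⁴)/32 = π(0.0283⁴ − 0.0202⁴)/32 = 4.663×10^-8 m⁴.
θ = T·L/(G·J) = 1140 × 0.203 / (77.1×10⁹ × 4.663×10^-8) = 0.06438 rad.

3.69°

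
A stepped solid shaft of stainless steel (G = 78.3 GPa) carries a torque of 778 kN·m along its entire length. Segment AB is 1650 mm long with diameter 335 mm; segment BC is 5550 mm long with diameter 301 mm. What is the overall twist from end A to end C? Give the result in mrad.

81.7 mrad

J_AB = π(0.335)⁴/32 = 1.24×10^-3 m⁴; J_BC = π(0.301)⁴/32 = 8.06×10^-4 m⁴.
θ = (T/G)·Σ L_i/J_i = (778000/78.3×10⁹)·(1.65/1.24×10^-3 + 5.55/8.06×10^-4) = 0.08169 rad.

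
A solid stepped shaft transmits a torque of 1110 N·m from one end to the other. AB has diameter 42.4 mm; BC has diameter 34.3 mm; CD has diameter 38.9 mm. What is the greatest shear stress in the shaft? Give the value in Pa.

Under the same torque, τ_max = 16T/(πd³) is largest where d is smallest — segment BC (d = 34.3 mm).
τ_max = 16·1110/(π·(0.0343)³) = 1.401×10^8 Pa.

1.40e8 Pa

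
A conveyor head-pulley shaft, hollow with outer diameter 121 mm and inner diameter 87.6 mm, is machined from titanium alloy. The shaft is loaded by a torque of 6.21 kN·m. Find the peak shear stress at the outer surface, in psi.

J = π(d_o⁴ − d_i⁴)/32 = π(0.121⁴ − 0.0876⁴)/32 = 1.526×10^-5 m⁴.
τ_max = T·r/J = 6210 × 0.0605 / 1.526×10^-5 = 2.461×10^7 Pa.

3570 psi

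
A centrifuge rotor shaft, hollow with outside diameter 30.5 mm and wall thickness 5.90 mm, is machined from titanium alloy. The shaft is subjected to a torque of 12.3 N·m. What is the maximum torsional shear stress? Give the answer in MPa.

2.57 MPa

J = π(d_o⁴ − d_i⁴)/32 = π(0.0305⁴ − 0.0187⁴)/32 = 7.295×10^-8 m⁴.
τ_max = T·r/J = 12.30 × 0.0152 / 7.295×10^-8 = 2.571×10^6 Pa.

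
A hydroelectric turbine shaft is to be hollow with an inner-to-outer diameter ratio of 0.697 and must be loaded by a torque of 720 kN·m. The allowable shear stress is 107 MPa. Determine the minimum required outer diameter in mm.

355 mm

For a hollow shaft with d_i/d_o = 0.697: τ_max = 16T/(π d_o³ (1−k⁴)), so d_o = [16T/(π τ_allow (1−k⁴))]^(1/3) = [16·720000/(π·1.07×10^8·0.7640)]^(1/3) = 0.3553 m.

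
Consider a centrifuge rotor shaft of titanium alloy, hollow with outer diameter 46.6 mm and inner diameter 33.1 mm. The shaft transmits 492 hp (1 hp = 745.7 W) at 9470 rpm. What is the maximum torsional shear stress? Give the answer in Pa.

2.50e7 Pa

ω = 2π·9470/60 = 991.7 rad/s, so T = P/ω = 492×745.7 / 991.7 = 370.0 N·m.
J = π(d_o⁴ − d_i⁴)/32 = π(0.0466⁴ − 0.0331⁴)/32 = 3.451×10^-7 m⁴.
τ_max = T·r/J = 370.0 × 0.0233 / 3.451×10^-7 = 2.498×10^7 Pa.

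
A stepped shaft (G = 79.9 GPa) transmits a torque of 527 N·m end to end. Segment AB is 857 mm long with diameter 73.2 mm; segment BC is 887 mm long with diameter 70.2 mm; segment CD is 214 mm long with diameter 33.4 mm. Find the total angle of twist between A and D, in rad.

J_AB = π(0.0732)⁴/32 = 2.82×10^-6 m⁴; J_BC = π(0.0702)⁴/32 = 2.38×10^-6 m⁴; J_CD = π(0.0334)⁴/32 = 1.22×10^-7 m⁴.
θ = (T/G)·Σ L_i/J_i = (527.0/79.9×10⁹)·(0.857/2.82×10^-6 + 0.887/2.38×10^-6 + 0.214/1.22×10^-7) = 0.01601 rad.

0.0160 rad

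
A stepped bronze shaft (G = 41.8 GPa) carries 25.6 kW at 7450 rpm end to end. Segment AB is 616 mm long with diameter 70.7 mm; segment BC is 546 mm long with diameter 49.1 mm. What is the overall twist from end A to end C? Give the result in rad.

9.48e-4 rad

ω = 2π·7450/60 = 780.2 rad/s, so T = P/ω = 25.6×10³ / 780.2 = 32.81 N·m.
J_AB = π(0.0707)⁴/32 = 2.45×10^-6 m⁴; J_BC = π(0.0491)⁴/32 = 5.71×10^-7 m⁴.
θ = (T/G)·Σ L_i/J_i = (32.81/41.8×10⁹)·(0.616/2.45×10^-6 + 0.546/5.71×10^-7) = 9.483×10^-4 rad.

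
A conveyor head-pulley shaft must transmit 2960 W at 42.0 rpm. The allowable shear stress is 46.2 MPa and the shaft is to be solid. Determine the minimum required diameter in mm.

ω = 2π·42.0/60 = 4.398 rad/s, so T = P/ω = 2960 / 4.398 = 673.0 N·m.
For a solid shaft τ_max = 16T/(πd³), so d = (16T/(π τ_allow))^(1/3) = (16·673.0/(π·4.62×10^7))^(1/3) = 0.04202 m.

42.0 mm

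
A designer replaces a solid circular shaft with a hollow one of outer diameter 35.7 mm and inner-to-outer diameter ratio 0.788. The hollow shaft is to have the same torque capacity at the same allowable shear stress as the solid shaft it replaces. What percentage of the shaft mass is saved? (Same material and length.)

Equal τ_max and T ⇒ the solid shaft needs d_s³ = d_o³(1−k⁴), so d_s = 35.7·(1−0.788⁴)^(1/3) = 30.35 mm.
Area ratio A_h/A_s = d_o²(1−k²)/d_s² = (1−k²)/(1−k⁴)^(2/3) = 0.5245.
Mass saving = 1 − 0.5245 = 47.6 %.

47.6 %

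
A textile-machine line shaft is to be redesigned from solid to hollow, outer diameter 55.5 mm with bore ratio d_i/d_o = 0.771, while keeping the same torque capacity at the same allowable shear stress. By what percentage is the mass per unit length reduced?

Equal τ_max and T ⇒ the solid shaft needs d_s³ = d_o³(1−k⁴), so d_s = 55.5·(1−0.771⁴)^(1/3) = 47.99 mm.
Area ratio A_h/A_s = d_o²(1−k²)/d_s² = (1−k²)/(1−k⁴)^(2/3) = 0.5423.
Mass saving = 1 − 0.5423 = 45.8 %.

45.8 %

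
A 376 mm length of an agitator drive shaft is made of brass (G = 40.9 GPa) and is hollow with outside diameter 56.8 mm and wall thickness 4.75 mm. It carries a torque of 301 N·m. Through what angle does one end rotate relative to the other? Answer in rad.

J = π(d_o⁴ − d_i⁴)/32 = π(0.0568⁴ − 0.0473⁴)/32 = 5.305×10^-7 m⁴.
θ = T·L/(G·J) = 301.0 × 0.376 / (40.9×10⁹ × 5.305×10^-7) = 5.217×10^-3 rad.

0.00522 rad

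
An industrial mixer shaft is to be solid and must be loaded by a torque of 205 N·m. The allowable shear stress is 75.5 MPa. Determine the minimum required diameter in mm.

For a solid shaft τ_max = 16T/(πd³), so d = (16T/(π τ_allow))^(1/3) = (16·205.0/(π·7.55×10^7))^(1/3) = 0.02400 m.

24.0 mm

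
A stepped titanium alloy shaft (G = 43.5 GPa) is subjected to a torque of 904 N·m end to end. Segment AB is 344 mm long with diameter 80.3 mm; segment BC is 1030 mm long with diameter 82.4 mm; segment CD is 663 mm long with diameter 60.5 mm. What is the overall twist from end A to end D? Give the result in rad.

0.0170 rad

J_AB = π(0.0803)⁴/32 = 4.08×10^-6 m⁴; J_BC = π(0.0824)⁴/32 = 4.53×10^-6 m⁴; J_CD = π(0.0605)⁴/32 = 1.32×10^-6 m⁴.
θ = (T/G)·Σ L_i/J_i = (904.0/43.5×10⁹)·(0.344/4.08×10^-6 + 1.03/4.53×10^-6 + 0.663/1.32×10^-6) = 0.01696 rad.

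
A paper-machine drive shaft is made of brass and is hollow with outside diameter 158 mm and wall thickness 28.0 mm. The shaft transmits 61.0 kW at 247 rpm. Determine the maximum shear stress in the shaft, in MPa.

3.69 MPa

ω = 2π·247/60 = 25.87 rad/s, so T = P/ω = 61.0×10³ / 25.87 = 2358 N·m.
J = π(d_o⁴ − d_i⁴)/32 = π(0.158⁴ − 0.102⁴)/32 = 5.056×10^-5 m⁴.
τ_max = T·r/J = 2358 × 0.0790 / 5.056×10^-5 = 3.685×10^6 Pa.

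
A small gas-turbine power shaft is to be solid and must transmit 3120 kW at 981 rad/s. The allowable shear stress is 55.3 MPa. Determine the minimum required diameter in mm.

66.4 mm

ω = 981 rad/s, so T = P/ω = 3120×10³ / 981.0 = 3180 N·m.
For a solid shaft τ_max = 16T/(πd³), so d = (16T/(π τ_allow))^(1/3) = (16·3180/(π·5.53×10^7))^(1/3) = 0.06641 m.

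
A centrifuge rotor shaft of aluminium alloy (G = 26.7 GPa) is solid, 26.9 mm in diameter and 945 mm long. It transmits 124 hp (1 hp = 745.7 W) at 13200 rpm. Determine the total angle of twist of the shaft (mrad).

ω = 2π·13200/60 = 1382 rad/s, so T = P/ω = 124×745.7 / 1382 = 66.89 N·m.
J = πd⁴/32 = π(0.0269)⁴/32 = 5.141×10^-8 m⁴.
θ = T·L/(G·J) = 66.89 × 0.945 / (26.7×10⁹ × 5.141×10^-8) = 0.04606 rad.

46.1 mrad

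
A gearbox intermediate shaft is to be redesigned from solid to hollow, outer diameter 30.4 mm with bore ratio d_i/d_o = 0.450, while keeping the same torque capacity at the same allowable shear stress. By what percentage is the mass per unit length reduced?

Equal τ_max and T ⇒ the solid shaft needs d_s³ = d_o³(1−k⁴), so d_s = 30.4·(1−0.450⁴)^(1/3) = 29.98 mm.
Area ratio A_h/A_s = d_o²(1−k²)/d_s² = (1−k²)/(1−k⁴)^(2/3) = 0.8201.
Mass saving = 1 − 0.8201 = 18.0 %.

18.0 %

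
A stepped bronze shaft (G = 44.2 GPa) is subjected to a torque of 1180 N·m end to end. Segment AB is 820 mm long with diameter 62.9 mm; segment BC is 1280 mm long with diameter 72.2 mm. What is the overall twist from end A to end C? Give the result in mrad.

27.1 mrad

J_AB = π(0.0629)⁴/32 = 1.54×10^-6 m⁴; J_BC = π(0.0722)⁴/32 = 2.67×10^-6 m⁴.
θ = (T/G)·Σ L_i/J_i = (1180/44.2×10⁹)·(0.820/1.54×10^-6 + 1.28/2.67×10^-6) = 0.02705 rad.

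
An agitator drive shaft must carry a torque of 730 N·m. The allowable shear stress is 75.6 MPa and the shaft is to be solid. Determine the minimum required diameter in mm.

36.6 mm

For a solid shaft τ_max = 16T/(πd³), so d = (16T/(π τ_allow))^(1/3) = (16·730.0/(π·7.56×10^7))^(1/3) = 0.03664 m.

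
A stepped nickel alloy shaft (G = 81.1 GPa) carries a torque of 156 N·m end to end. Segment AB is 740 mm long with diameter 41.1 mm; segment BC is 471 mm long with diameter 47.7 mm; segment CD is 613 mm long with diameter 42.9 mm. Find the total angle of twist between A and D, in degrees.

J_AB = π(0.0411)⁴/32 = 2.80×10^-7 m⁴; J_BC = π(0.0477)⁴/32 = 5.08×10^-7 m⁴; J_CD = π(0.0429)⁴/32 = 3.33×10^-7 m⁴.
θ = (T/G)·Σ L_i/J_i = (156.0/81.1×10⁹)·(0.740/2.80×10^-7 + 0.471/5.08×10^-7 + 0.613/3.33×10^-7) = 0.01041 rad.

0.596°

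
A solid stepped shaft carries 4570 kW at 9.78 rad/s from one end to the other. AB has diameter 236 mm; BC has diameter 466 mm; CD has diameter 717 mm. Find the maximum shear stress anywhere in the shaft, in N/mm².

ω = 9.78 rad/s, so T = P/ω = 4570×10³ / 9.780 = 467300 N·m.
Under the same torque, τ_max = 16T/(πd³) is largest where d is smallest — segment AB (d = 236 mm).
τ_max = 16·467300/(π·(0.236)³) = 1.811×10^8 Pa.

181 N/mm²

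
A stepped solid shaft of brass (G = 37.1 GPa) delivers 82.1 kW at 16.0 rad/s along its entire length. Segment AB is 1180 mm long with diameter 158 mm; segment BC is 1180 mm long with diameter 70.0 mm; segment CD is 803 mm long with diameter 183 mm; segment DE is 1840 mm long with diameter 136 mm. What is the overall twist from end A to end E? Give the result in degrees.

ω = 16.0 rad/s, so T = P/ω = 82.1×10³ / 16.00 = 5131 N·m.
J_AB = π(0.158)⁴/32 = 6.12×10^-5 m⁴; J_BC = π(0.0700)⁴/32 = 2.36×10^-6 m⁴; J_CD = π(0.183)⁴/32 = 1.10×10^-4 m⁴; J_DE = π(0.136)⁴/32 = 3.36×10^-5 m⁴.
θ = (T/G)·Σ L_i/J_i = (5131/37.1×10⁹)·(1.18/6.12×10^-5 + 1.18/2.36×10^-6 + 0.803/1.10×10^-4 + 1.84/3.36×10^-5) = 0.08049 rad.

4.61°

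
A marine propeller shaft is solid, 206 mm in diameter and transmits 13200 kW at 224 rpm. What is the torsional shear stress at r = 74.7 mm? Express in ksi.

34.5 ksi

ω = 2π·224/60 = 23.46 rad/s, so T = P/ω = 13200×10³ / 23.46 = 562700 N·m.
J = πd⁴/32 = π(0.206)⁴/32 = 1.768×10^-4 m⁴.
Shear stress varies linearly with radius: τ = T·r/J = 562700 × 0.0747 / 1.768×10^-4 = 2.378×10^8 Pa.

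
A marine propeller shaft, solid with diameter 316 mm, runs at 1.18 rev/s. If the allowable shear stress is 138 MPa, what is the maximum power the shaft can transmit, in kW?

6340 kW

J = πd⁴/32 = π(0.316)⁴/32 = 9.789×10^-4 m⁴.
T_max = τ_allow·J/r = 1.38×10^8 × 9.789×10^-4 / 0.158 = 855000 N·m.
ω = 2π·1.18 = 7.414 rad/s, so P_max = T_max·ω = 6.339×10^6 W.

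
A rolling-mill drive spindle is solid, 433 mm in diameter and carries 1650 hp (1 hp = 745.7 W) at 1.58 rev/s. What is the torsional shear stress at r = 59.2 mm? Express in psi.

ω = 2π·1.58 = 9.927 rad/s, so T = P/ω = 1650×745.7 / 9.927 = 123900 N·m.
J = πd⁴/32 = π(0.433)⁴/32 = 3.451×10^-3 m⁴.
Shear stress varies linearly with radius: τ = T·r/J = 123900 × 0.0592 / 3.451×10^-3 = 2.126×10^6 Pa.

308 psi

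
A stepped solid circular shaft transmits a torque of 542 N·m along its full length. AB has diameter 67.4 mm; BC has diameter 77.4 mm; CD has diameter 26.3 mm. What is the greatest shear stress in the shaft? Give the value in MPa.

Under the same torque, τ_max = 16T/(πd³) is largest where d is smallest — segment CD (d = 26.3 mm).
τ_max = 16·542.0/(π·(0.0263)³) = 1.517×10^8 Pa.

152 MPa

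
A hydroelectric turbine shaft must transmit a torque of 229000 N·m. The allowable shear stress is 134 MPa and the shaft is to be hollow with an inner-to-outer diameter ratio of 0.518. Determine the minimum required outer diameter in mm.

For a hollow shaft with d_i/d_o = 0.518: τ_max = 16T/(π d_o³ (1−k⁴)), so d_o = [16T/(π τ_allow (1−k⁴))]^(1/3) = [16·229000/(π·1.34×10^8·0.9280)]^(1/3) = 0.2109 m.

211 mm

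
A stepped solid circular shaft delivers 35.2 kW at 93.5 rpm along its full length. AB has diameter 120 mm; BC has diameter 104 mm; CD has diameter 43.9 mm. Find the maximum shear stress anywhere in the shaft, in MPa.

216 MPa

ω = 2π·93.5/60 = 9.791 rad/s, so T = P/ω = 35.2×10³ / 9.791 = 3595 N·m.
Under the same torque, τ_max = 16T/(πd³) is largest where d is smallest — segment CD (d = 43.9 mm).
τ_max = 16·3595/(π·(0.0439)³) = 2.164×10^8 Pa.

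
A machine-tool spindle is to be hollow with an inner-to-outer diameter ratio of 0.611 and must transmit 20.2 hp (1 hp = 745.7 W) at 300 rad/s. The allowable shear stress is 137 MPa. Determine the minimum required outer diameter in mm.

ω = 300 rad/s, so T = P/ω = 20.2×745.7 / 300.0 = 50.21 N·m.
For a hollow shaft with d_i/d_o = 0.611: τ_max = 16T/(π d_o³ (1−k⁴)), so d_o = [16T/(π τ_allow (1−k⁴))]^(1/3) = [16·50.21/(π·1.37×10^8·0.8606)]^(1/3) = 0.01294 m.

12.9 mm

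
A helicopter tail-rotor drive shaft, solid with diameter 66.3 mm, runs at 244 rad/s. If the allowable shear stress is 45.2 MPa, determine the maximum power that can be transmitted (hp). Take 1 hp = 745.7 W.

J = πd⁴/32 = π(0.0663)⁴/32 = 1.897×10^-6 m⁴.
T_max = τ_allow·J/r = 4.52×10^7 × 1.897×10^-6 / 0.0331 = 2586 N·m.
ω = 244 rad/s, so P_max = T_max·ω = 6.311×10^5 W.

846 hp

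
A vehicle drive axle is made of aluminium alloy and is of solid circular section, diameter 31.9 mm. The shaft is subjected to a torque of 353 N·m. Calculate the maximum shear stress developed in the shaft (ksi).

J = πd⁴/32 = π(0.0319)⁴/32 = 1.017×10^-7 m⁴.
τ_max = T·r/J = 353.0 × 0.0159 / 1.017×10^-7 = 5.538×10^7 Pa.

8.03 ksi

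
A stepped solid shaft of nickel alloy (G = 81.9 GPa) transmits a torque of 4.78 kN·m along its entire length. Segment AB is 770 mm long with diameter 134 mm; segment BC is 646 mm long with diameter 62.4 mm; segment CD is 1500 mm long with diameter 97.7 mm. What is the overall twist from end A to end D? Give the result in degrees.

J_AB = π(0.134)⁴/32 = 3.17×10^-5 m⁴; J_BC = π(0.0624)⁴/32 = 1.49×10^-6 m⁴; J_CD = π(0.0977)⁴/32 = 8.94×10^-6 m⁴.
θ = (T/G)·Σ L_i/J_i = (4780/81.9×10⁹)·(0.770/3.17×10^-5 + 0.646/1.49×10^-6 + 1.50/8.94×10^-6) = 0.03654 rad.

2.09°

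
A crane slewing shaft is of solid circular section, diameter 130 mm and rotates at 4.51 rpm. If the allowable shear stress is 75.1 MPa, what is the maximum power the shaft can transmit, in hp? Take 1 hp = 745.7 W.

J = πd⁴/32 = π(0.130)⁴/32 = 2.804×10^-5 m⁴.
T_max = τ_allow·J/r = 7.51×10^7 × 2.804×10^-5 / 0.0650 = 32400 N·m.
ω = 2π·4.51/60 = 0.4723 rad/s, so P_max = T_max·ω = 1.530×10^4 W.

20.5 hp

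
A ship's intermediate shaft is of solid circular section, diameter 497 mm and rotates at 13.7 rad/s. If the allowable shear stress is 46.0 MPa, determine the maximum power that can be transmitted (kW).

J = πd⁴/32 = π(0.497)⁴/32 = 5.990×10^-3 m⁴.
T_max = τ_allow·J/r = 4.60×10^7 × 5.990×10^-3 / 0.248 = 1.109e6 N·m.
ω = 13.7 rad/s, so P_max = T_max·ω = 1.519×10^7 W.

15200 kW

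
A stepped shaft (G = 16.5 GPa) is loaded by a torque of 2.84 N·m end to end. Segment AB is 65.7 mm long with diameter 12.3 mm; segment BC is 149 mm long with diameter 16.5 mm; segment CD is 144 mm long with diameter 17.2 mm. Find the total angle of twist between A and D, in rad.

J_AB = π(0.0123)⁴/32 = 2.25×10^-9 m⁴; J_BC = π(0.0165)⁴/32 = 7.28×10^-9 m⁴; J_CD = π(0.0172)⁴/32 = 8.59×10^-9 m⁴.
θ = (T/G)·Σ L_i/J_i = (2.840/16.5×10⁹)·(0.0657/2.25×10^-9 + 0.149/7.28×10^-9 + 0.144/8.59×10^-9) = 0.01144 rad.

0.0114 rad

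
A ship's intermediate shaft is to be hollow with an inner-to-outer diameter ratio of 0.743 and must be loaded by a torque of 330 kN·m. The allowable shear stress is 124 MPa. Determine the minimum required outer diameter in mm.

269 mm

For a hollow shaft with d_i/d_o = 0.743: τ_max = 16T/(π d_o³ (1−k⁴)), so d_o = [16T/(π τ_allow (1−k⁴))]^(1/3) = [16·330000/(π·1.24×10^8·0.6952)]^(1/3) = 0.2691 m.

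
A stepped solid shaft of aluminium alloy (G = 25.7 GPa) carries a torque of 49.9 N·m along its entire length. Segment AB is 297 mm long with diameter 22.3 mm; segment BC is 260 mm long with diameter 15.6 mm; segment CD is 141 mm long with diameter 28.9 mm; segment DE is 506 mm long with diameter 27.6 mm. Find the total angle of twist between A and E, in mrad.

J_AB = π(0.0223)⁴/32 = 2.43×10^-8 m⁴; J_BC = π(0.0156)⁴/32 = 5.81×10^-9 m⁴; J_CD = π(0.0289)⁴/32 = 6.85×10^-8 m⁴; J_DE = π(0.0276)⁴/32 = 5.70×10^-8 m⁴.
θ = (T/G)·Σ L_i/J_i = (49.90/25.7×10⁹)·(0.297/2.43×10^-8 + 0.260/5.81×10^-9 + 0.141/6.85×10^-8 + 0.506/5.70×10^-8) = 0.1318 rad.

132 mrad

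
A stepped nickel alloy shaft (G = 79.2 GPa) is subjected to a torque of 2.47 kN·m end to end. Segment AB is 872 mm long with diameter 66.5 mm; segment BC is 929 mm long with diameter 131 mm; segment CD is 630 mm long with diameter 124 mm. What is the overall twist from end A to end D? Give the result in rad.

0.0160 rad

J_AB = π(0.0665)⁴/32 = 1.92×10^-6 m⁴; J_BC = π(0.131)⁴/32 = 2.89×10^-5 m⁴; J_CD = π(0.124)⁴/32 = 2.32×10^-5 m⁴.
θ = (T/G)·Σ L_i/J_i = (2470/79.2×10⁹)·(0.872/1.92×10^-6 + 0.929/2.89×10^-5 + 0.630/2.32×10^-5) = 0.01601 rad.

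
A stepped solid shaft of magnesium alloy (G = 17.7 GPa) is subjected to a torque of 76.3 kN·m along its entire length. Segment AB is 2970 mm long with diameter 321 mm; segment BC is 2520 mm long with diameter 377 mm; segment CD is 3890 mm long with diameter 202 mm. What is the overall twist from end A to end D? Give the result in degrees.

6.90°

J_AB = π(0.321)⁴/32 = 1.04×10^-3 m⁴; J_BC = π(0.377)⁴/32 = 1.98×10^-3 m⁴; J_CD = π(0.202)⁴/32 = 1.63×10^-4 m⁴.
θ = (T/G)·Σ L_i/J_i = (76300/17.7×10⁹)·(2.97/1.04×10^-3 + 2.52/1.98×10^-3 + 3.89/1.63×10^-4) = 0.1203 rad.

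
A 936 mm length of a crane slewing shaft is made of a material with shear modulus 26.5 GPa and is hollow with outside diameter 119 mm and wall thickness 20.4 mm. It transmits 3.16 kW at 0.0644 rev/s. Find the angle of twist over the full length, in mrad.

ω = 2π·0.0644 = 0.4046 rad/s, so T = P/ω = 3.16×10³ / 0.4046 = 7809 N·m.
J = π(d_o⁴ − d_i⁴)/32 = π(0.119⁴ − 0.0782⁴)/32 = 1.602×10^-5 m⁴.
θ = T·L/(G·J) = 7809 × 0.936 / (26.5×10⁹ × 1.602×10^-5) = 0.01722 rad.

17.2 mrad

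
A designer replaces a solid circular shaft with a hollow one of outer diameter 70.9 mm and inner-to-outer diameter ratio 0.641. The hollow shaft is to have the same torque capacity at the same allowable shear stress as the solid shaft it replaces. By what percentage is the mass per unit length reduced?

33.4 %

Equal τ_max and T ⇒ the solid shaft needs d_s³ = d_o³(1−k⁴), so d_s = 70.9·(1−0.641⁴)^(1/3) = 66.66 mm.
Area ratio A_h/A_s = d_o²(1−k²)/d_s² = (1−k²)/(1−k⁴)^(2/3) = 0.6664.
Mass saving = 1 − 0.6664 = 33.4 %.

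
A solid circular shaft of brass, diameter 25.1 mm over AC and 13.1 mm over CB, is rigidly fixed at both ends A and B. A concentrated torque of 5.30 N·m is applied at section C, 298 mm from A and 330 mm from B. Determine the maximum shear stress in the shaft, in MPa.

1.60 MPa

Compatibility: T_A·a/J_AC = T_B·b/J_CB with T_A + T_B = T₀.
J_AC = 3.90×10^-8 m⁴, J_CB = 2.89×10^-9 m⁴, so T_A = T₀·(J_AC/a)/((J_AC/a)+(J_CB/b)) = 4.967 N·m, T_B = 0.3328 N·m.
τ in each portion: τ_AC = 1.60×10^6 Pa, τ_CB = 7.54×10^5 Pa; maximum is in AC.
τ_max = T_AC·r/J = 4.967·0.0126/3.90×10^-8 = 1.600×10^6 Pa.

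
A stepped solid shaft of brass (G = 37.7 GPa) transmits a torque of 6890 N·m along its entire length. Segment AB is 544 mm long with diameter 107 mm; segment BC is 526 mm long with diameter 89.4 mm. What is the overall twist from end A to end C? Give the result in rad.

0.0231 rad

J_AB = π(0.107)⁴/32 = 1.29×10^-5 m⁴; J_BC = π(0.0894)⁴/32 = 6.27×10^-6 m⁴.
θ = (T/G)·Σ L_i/J_i = (6890/37.7×10⁹)·(0.544/1.29×10^-5 + 0.526/6.27×10^-6) = 0.02305 rad.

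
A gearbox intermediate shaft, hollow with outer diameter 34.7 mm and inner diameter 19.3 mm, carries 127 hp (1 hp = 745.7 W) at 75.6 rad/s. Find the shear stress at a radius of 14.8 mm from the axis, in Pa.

1.44e8 Pa

ω = 75.6 rad/s, so T = P/ω = 127×745.7 / 75.60 = 1253 N·m.
J = π(d_o⁴ − d_i⁴)/32 = π(0.0347⁴ − 0.0193⁴)/32 = 1.287×10^-7 m⁴.
Shear stress varies linearly with radius: τ = T·r/J = 1253 × 0.0148 / 1.287×10^-7 = 1.440×10^8 Pa.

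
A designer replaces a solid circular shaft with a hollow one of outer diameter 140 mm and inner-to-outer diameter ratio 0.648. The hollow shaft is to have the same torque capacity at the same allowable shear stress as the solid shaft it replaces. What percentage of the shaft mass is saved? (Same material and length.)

Equal τ_max and T ⇒ the solid shaft needs d_s³ = d_o³(1−k⁴), so d_s = 140·(1−0.648⁴)^(1/3) = 131.2 mm.
Area ratio A_h/A_s = d_o²(1−k²)/d_s² = (1−k²)/(1−k⁴)^(2/3) = 0.6602.
Mass saving = 1 − 0.6602 = 34.0 %.

34.0 %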